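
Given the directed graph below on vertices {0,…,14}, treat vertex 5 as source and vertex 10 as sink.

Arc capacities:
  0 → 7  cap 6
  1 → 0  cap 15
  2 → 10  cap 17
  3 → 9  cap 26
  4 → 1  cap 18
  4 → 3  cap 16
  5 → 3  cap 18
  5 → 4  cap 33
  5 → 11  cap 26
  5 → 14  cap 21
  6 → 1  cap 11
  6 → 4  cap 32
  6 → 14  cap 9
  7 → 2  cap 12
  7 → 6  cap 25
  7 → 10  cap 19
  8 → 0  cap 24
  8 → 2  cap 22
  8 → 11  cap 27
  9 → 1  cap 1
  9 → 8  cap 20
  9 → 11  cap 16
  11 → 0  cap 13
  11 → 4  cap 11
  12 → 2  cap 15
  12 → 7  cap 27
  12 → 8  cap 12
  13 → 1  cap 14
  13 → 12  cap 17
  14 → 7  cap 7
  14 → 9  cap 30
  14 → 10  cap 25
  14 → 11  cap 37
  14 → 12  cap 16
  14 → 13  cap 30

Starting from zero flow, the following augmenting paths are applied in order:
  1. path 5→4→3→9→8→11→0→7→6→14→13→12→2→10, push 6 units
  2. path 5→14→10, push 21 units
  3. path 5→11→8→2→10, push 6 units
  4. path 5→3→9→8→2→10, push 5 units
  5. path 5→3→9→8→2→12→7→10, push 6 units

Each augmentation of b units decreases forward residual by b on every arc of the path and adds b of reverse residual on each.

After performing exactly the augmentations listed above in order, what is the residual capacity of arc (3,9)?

after path 1 (5→4→3→9→8→11→0→7→6→14→13→12→2→10, push 6): res(3,9)=20
after path 2 (5→14→10, push 21): res(3,9)=20
after path 3 (5→11→8→2→10, push 6): res(3,9)=20
after path 4 (5→3→9→8→2→10, push 5): res(3,9)=15
after path 5 (5→3→9→8→2→12→7→10, push 6): res(3,9)=9

Residual capacity of (3,9): 9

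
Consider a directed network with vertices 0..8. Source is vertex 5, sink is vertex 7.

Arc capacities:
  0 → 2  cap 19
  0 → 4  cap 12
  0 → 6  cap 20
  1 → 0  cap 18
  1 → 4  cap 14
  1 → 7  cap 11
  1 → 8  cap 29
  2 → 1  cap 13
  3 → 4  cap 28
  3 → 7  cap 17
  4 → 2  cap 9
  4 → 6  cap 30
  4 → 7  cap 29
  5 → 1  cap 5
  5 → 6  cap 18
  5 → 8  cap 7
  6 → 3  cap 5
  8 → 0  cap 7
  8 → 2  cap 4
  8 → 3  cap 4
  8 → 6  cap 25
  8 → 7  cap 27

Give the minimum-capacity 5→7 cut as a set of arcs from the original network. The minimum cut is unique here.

augment #1: 5→1→7 push 5
augment #2: 5→8→7 push 7
augment #3: 5→6→3→7 push 5
max flow = 17; residual-reachable set from 5 gives S-side
cut edges (S→T): {(5,1), (5,8), (6,3)} total cap 17

Min-cut arcs: {(5,1), (5,8), (6,3)} (total capacity 17)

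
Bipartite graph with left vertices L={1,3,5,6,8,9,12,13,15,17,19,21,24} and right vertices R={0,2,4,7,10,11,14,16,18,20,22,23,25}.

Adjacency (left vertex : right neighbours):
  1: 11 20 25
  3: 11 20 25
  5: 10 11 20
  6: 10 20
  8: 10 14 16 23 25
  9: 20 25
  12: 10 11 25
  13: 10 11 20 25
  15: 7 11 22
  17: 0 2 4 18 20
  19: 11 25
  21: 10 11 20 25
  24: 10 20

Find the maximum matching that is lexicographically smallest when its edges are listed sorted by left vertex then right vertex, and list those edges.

|M| = 7 (so the lex-smallest maximum matching has 7 edges)
process left vertices in ascending order; for each, take the smallest-labelled available neighbour that still permits 7 edges overall, or leave it unmatched if none does
lex-smallest matching: {1-11, 3-20, 5-10, 8-14, 9-25, 15-7, 17-0}

Lex-smallest maximum matching: {(1,11), (3,20), (5,10), (8,14), (9,25), (15,7), (17,0)}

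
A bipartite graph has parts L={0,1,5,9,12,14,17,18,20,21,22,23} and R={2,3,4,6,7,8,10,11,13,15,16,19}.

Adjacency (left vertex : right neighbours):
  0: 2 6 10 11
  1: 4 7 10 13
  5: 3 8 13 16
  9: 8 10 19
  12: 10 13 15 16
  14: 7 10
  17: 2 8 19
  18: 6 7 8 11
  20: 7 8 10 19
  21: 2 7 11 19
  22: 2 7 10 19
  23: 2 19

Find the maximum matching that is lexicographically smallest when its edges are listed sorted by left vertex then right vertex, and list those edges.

Lex-smallest maximum matching: {(0,2), (1,4), (5,3), (9,8), (12,13), (14,7), (17,19), (18,6), (20,10), (21,11)}

|M| = 10 (so the lex-smallest maximum matching has 10 edges)
process left vertices in ascending order; for each, take the smallest-labelled available neighbour that still permits 10 edges overall, or leave it unmatched if none does
lex-smallest matching: {0-2, 1-4, 5-3, 9-8, 12-13, 14-7, 17-19, 18-6, 20-10, 21-11}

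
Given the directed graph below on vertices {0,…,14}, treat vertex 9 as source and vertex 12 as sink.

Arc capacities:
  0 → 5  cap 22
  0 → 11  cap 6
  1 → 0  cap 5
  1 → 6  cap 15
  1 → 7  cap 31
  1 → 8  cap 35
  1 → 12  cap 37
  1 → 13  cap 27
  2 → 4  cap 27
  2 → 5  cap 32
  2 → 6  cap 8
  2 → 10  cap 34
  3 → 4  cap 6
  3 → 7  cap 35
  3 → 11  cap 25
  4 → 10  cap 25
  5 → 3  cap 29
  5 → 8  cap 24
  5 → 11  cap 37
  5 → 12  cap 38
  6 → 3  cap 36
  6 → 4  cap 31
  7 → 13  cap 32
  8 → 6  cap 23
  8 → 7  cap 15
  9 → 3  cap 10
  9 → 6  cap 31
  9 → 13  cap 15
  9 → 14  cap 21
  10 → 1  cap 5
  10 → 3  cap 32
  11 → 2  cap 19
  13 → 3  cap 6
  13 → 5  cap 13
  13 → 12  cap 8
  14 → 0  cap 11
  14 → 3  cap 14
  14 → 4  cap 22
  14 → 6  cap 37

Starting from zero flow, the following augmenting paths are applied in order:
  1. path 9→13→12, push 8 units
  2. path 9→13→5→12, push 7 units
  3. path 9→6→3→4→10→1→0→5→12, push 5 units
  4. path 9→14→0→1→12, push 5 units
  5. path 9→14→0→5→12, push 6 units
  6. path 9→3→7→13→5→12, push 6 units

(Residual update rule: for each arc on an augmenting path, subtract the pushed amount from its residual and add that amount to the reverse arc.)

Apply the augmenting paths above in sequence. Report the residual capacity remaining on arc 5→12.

after path 1 (9→13→12, push 8): res(5,12)=38
after path 2 (9→13→5→12, push 7): res(5,12)=31
after path 3 (9→6→3→4→10→1→0→5→12, push 5): res(5,12)=26
after path 4 (9→14→0→1→12, push 5): res(5,12)=26
after path 5 (9→14→0→5→12, push 6): res(5,12)=20
after path 6 (9→3→7→13→5→12, push 6): res(5,12)=14

Residual capacity of (5,12): 14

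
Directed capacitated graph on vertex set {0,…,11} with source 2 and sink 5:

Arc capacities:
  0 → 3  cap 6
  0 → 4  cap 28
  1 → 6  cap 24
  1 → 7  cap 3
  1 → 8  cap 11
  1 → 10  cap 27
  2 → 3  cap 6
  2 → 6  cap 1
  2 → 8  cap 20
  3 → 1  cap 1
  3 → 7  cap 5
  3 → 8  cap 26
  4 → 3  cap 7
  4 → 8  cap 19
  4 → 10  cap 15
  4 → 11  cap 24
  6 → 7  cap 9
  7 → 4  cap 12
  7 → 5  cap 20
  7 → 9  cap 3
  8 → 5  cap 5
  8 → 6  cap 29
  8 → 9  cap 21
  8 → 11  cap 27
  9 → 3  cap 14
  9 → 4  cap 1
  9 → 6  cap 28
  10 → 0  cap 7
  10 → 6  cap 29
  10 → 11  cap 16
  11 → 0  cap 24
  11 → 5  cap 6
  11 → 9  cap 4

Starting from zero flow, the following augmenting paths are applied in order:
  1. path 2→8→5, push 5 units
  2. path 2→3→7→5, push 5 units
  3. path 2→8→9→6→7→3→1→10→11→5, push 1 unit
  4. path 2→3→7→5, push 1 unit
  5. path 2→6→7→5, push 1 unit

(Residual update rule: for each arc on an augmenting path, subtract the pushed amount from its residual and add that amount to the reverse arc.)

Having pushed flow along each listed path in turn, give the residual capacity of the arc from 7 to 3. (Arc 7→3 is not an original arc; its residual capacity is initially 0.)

Residual capacity of (7,3): 5

after path 1 (2→8→5, push 5): res(7,3)=0
after path 2 (2→3→7→5, push 5): res(7,3)=5
after path 3 (2→8→9→6→7→3→1→10→11→5, push 1): res(7,3)=4
after path 4 (2→3→7→5, push 1): res(7,3)=5
after path 5 (2→6→7→5, push 1): res(7,3)=5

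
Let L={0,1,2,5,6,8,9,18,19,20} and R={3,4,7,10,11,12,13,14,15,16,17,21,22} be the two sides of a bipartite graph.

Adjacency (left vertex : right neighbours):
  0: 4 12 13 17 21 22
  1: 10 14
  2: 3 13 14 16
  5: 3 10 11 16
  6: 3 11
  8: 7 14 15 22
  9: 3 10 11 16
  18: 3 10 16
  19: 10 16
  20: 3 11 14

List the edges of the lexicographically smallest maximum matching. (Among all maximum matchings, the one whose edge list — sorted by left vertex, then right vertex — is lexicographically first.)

Lex-smallest maximum matching: {(0,4), (1,10), (2,13), (5,3), (6,11), (8,7), (9,16), (20,14)}

|M| = 8 (so the lex-smallest maximum matching has 8 edges)
process left vertices in ascending order; for each, take the smallest-labelled available neighbour that still permits 8 edges overall, or leave it unmatched if none does
lex-smallest matching: {0-4, 1-10, 2-13, 5-3, 6-11, 8-7, 9-16, 20-14}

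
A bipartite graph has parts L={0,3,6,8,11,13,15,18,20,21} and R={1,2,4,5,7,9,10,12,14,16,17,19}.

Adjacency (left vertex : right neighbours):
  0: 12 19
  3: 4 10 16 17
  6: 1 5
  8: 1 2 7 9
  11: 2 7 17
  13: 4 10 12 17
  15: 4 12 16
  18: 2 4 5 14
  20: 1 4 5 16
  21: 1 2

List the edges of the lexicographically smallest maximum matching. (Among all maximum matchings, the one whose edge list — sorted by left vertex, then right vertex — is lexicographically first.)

Lex-smallest maximum matching: {(0,12), (3,4), (6,1), (8,7), (11,17), (13,10), (15,16), (18,14), (20,5), (21,2)}

|M| = 10 (so the lex-smallest maximum matching has 10 edges)
process left vertices in ascending order; for each, take the smallest-labelled available neighbour that still permits 10 edges overall, or leave it unmatched if none does
lex-smallest matching: {0-12, 3-4, 6-1, 8-7, 11-17, 13-10, 15-16, 18-14, 20-5, 21-2}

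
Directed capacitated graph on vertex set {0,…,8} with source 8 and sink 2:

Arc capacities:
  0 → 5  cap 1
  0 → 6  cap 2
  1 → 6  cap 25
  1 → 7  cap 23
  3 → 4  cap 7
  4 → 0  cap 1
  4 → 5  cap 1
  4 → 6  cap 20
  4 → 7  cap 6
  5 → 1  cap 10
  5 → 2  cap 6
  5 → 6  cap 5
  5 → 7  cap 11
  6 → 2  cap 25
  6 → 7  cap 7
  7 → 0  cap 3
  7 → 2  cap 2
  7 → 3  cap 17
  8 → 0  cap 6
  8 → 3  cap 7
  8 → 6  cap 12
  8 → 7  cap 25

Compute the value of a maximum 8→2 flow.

augment #1: 8→6→2 bottleneck 12, total now 12
augment #2: 8→7→2 bottleneck 2, total now 14
augment #3: 8→0→5→2 bottleneck 1, total now 15
augment #4: 8→0→6→2 bottleneck 2, total now 17
augment #5: 8→3→4→5→2 bottleneck 1, total now 18
augment #6: 8→3→4→6→2 bottleneck 6, total now 24

Maximum flow value: 24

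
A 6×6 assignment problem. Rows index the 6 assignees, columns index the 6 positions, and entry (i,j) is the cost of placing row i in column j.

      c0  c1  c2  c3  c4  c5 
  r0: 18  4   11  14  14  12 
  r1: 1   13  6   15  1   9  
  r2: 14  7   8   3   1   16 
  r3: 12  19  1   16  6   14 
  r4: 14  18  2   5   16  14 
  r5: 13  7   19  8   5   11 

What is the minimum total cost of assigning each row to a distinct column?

optimal assignment: row0→col1 (cost 4), row1→col0 (cost 1), row2→col4 (cost 1), row3→col2 (cost 1), row4→col3 (cost 5), row5→col5 (cost 11)
total = 4 + 1 + 1 + 1 + 5 + 11 = 23

Minimum assignment cost: 23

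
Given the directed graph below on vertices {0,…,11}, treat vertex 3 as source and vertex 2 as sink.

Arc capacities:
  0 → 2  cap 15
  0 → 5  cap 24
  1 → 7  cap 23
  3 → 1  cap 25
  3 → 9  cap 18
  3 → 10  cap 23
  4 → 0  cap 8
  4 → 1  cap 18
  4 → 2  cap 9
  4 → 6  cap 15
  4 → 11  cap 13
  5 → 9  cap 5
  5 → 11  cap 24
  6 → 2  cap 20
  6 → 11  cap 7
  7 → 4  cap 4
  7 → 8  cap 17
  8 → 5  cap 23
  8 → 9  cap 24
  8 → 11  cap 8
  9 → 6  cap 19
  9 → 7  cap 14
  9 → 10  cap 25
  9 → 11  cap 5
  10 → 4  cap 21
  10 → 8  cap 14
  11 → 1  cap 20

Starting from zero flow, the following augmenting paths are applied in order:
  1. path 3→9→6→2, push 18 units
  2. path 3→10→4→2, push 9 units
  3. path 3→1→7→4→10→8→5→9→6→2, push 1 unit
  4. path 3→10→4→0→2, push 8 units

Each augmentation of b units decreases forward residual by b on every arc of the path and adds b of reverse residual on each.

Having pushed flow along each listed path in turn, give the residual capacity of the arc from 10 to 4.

Residual capacity of (10,4): 5

after path 1 (3→9→6→2, push 18): res(10,4)=21
after path 2 (3→10→4→2, push 9): res(10,4)=12
after path 3 (3→1→7→4→10→8→5→9→6→2, push 1): res(10,4)=13
after path 4 (3→10→4→0→2, push 8): res(10,4)=5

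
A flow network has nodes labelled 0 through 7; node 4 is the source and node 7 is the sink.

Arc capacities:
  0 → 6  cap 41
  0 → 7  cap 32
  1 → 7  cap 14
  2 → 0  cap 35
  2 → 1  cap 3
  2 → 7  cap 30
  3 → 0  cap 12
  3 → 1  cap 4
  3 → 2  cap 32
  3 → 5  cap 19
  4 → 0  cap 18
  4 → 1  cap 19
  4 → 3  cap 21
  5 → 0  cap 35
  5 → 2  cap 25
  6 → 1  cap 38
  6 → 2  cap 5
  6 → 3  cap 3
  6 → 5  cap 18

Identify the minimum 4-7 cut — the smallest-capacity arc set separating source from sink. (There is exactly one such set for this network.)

Min-cut arcs: {(1,7), (4,0), (4,3)} (total capacity 53)

augment #1: 4→0→7 push 18
augment #2: 4→1→7 push 14
augment #3: 4→3→0→7 push 12
augment #4: 4→3→2→7 push 9
max flow = 53; residual-reachable set from 4 gives S-side
cut edges (S→T): {(1,7), (4,0), (4,3)} total cap 53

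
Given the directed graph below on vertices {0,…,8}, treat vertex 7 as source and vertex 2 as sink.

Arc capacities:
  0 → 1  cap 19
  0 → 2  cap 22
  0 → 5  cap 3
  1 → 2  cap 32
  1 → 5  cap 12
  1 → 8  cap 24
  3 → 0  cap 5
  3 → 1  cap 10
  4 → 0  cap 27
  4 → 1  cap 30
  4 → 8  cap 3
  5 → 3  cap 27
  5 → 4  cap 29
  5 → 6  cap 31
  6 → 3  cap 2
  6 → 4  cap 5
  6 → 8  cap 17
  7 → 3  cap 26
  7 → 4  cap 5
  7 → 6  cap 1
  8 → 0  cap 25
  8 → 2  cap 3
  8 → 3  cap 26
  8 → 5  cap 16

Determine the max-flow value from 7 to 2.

Maximum flow value: 21

augment #1: 7→3→0→2 bottleneck 5, total now 5
augment #2: 7→3→1→2 bottleneck 10, total now 15
augment #3: 7→4→0→2 bottleneck 5, total now 20
augment #4: 7→6→8→2 bottleneck 1, total now 21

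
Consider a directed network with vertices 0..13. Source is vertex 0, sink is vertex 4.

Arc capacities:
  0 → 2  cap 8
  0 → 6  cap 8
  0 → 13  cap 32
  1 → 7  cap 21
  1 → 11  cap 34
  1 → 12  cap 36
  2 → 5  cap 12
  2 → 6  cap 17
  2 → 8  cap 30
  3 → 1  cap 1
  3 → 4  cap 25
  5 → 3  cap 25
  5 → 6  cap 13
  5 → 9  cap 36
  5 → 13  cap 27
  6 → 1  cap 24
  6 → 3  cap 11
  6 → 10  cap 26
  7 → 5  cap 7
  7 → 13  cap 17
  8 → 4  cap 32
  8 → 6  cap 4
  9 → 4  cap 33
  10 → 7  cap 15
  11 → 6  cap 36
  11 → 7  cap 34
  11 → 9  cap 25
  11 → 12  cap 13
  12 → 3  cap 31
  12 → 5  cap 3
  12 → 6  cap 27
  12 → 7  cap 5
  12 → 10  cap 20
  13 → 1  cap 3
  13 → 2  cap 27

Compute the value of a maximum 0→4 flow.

Maximum flow value: 46

augment #1: 0→2→8→4 bottleneck 8, total now 8
augment #2: 0→6→3→4 bottleneck 8, total now 16
augment #3: 0→13→2→8→4 bottleneck 22, total now 38
augment #4: 0→13→1→11→9→4 bottleneck 3, total now 41
augment #5: 0→13→2→5→3→4 bottleneck 5, total now 46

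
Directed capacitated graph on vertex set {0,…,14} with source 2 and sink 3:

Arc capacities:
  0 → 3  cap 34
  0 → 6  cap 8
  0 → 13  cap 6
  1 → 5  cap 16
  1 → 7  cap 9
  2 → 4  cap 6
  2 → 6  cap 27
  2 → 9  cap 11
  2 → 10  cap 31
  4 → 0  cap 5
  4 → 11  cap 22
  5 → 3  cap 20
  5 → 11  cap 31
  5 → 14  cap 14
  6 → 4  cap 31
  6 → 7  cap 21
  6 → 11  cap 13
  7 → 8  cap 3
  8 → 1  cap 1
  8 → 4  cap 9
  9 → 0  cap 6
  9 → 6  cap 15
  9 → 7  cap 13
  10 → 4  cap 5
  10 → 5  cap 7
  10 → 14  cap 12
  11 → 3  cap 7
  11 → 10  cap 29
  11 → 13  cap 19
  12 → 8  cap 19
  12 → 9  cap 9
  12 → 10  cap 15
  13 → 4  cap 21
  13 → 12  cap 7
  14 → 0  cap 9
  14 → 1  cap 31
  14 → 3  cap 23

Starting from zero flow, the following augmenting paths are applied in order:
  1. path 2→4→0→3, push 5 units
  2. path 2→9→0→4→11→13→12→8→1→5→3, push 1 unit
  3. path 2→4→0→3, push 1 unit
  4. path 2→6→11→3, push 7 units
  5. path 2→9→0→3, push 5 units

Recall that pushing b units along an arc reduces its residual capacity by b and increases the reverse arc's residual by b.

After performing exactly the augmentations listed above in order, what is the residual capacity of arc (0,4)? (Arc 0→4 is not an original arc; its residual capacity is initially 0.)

Residual capacity of (0,4): 5

after path 1 (2→4→0→3, push 5): res(0,4)=5
after path 2 (2→9→0→4→11→13→12→8→1→5→3, push 1): res(0,4)=4
after path 3 (2→4→0→3, push 1): res(0,4)=5
after path 4 (2→6→11→3, push 7): res(0,4)=5
after path 5 (2→9→0→3, push 5): res(0,4)=5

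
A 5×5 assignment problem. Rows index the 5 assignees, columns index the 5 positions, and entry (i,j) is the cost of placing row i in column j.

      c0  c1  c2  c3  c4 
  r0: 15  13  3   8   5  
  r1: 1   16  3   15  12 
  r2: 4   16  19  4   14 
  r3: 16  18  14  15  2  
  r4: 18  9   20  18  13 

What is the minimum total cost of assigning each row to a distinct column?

Minimum assignment cost: 19

optimal assignment: row0→col2 (cost 3), row1→col0 (cost 1), row2→col3 (cost 4), row3→col4 (cost 2), row4→col1 (cost 9)
total = 3 + 1 + 4 + 2 + 9 = 19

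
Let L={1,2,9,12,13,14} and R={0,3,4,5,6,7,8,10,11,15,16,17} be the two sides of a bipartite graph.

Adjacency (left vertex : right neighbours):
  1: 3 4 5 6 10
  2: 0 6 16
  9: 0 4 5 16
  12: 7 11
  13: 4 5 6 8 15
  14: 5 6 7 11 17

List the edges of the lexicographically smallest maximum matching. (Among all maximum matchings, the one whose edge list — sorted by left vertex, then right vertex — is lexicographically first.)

Lex-smallest maximum matching: {(1,3), (2,0), (9,4), (12,7), (13,5), (14,6)}

|M| = 6 (so the lex-smallest maximum matching has 6 edges)
process left vertices in ascending order; for each, take the smallest-labelled available neighbour that still permits 6 edges overall, or leave it unmatched if none does
lex-smallest matching: {1-3, 2-0, 9-4, 12-7, 13-5, 14-6}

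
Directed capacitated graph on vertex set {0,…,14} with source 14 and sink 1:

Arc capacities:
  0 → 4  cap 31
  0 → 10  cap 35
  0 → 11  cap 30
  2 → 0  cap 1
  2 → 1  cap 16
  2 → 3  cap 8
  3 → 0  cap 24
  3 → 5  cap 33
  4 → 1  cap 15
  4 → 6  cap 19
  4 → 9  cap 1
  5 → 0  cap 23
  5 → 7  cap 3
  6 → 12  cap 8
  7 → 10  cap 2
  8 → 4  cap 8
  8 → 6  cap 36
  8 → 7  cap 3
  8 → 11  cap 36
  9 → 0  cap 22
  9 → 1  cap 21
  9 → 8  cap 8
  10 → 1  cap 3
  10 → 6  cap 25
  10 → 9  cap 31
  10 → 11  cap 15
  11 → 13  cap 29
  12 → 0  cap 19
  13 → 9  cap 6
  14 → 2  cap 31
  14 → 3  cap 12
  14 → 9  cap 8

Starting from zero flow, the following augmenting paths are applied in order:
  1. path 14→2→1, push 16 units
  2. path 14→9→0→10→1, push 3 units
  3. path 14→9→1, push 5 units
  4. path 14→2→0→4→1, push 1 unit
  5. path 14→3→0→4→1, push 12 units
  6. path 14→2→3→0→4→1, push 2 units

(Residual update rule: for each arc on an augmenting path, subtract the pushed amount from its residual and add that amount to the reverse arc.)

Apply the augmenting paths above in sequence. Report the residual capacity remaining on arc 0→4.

after path 1 (14→2→1, push 16): res(0,4)=31
after path 2 (14→9→0→10→1, push 3): res(0,4)=31
after path 3 (14→9→1, push 5): res(0,4)=31
after path 4 (14→2→0→4→1, push 1): res(0,4)=30
after path 5 (14→3→0→4→1, push 12): res(0,4)=18
after path 6 (14→2→3→0→4→1, push 2): res(0,4)=16

Residual capacity of (0,4): 16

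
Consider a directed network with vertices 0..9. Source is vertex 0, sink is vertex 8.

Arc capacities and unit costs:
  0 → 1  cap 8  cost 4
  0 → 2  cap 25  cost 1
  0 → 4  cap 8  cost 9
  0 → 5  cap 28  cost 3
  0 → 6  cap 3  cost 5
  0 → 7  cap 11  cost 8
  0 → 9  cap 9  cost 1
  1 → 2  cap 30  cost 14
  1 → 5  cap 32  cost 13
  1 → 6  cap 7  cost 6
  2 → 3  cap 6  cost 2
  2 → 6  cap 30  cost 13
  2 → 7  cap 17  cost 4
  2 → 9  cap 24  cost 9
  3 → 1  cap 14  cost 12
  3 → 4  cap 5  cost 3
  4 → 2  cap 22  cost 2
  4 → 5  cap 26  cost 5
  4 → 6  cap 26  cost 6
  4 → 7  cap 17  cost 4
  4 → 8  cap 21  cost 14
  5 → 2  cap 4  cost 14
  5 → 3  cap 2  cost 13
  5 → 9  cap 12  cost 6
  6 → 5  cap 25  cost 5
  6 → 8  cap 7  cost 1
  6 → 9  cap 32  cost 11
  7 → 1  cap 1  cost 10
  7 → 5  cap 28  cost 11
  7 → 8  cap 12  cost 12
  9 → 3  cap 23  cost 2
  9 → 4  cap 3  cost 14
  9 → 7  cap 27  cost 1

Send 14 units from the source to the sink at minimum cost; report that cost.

shortest-cost path #1: 0→6→8 push 3 @ unit cost 6 (adds 18)
shortest-cost path #2: 0→1→6→8 push 4 @ unit cost 11 (adds 44)
shortest-cost path #3: 0→9→7→8 push 7 @ unit cost 14 (adds 98)
total cost = 160

Minimum cost for 14 units: 160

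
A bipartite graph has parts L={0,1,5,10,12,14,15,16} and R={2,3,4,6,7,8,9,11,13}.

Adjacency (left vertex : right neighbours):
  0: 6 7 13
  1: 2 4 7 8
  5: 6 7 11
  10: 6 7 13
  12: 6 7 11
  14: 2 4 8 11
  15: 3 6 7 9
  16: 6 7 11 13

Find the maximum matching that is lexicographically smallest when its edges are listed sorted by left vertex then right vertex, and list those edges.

Lex-smallest maximum matching: {(0,6), (1,2), (5,7), (10,13), (12,11), (14,4), (15,3)}

|M| = 7 (so the lex-smallest maximum matching has 7 edges)
process left vertices in ascending order; for each, take the smallest-labelled available neighbour that still permits 7 edges overall, or leave it unmatched if none does
lex-smallest matching: {0-6, 1-2, 5-7, 10-13, 12-11, 14-4, 15-3}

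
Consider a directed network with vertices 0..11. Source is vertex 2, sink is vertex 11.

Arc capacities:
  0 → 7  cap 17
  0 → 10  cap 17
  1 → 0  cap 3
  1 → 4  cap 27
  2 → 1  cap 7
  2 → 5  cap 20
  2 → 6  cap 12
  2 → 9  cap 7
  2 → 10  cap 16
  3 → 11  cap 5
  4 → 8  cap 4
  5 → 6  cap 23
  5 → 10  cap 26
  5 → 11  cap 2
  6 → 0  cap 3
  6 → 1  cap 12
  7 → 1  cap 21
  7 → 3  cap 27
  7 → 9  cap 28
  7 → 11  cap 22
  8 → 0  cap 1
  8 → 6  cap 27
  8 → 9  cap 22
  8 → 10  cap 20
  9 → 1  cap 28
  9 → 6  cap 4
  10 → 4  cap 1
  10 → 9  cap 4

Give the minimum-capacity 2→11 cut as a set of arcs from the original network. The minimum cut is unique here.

Min-cut arcs: {(1,0), (5,11), (6,0), (8,0)} (total capacity 9)

augment #1: 2→5→11 push 2
augment #2: 2→1→0→7→11 push 3
augment #3: 2→6→0→7→11 push 3
augment #4: 2→1→4→8→0→7→11 push 1
max flow = 9; residual-reachable set from 2 gives S-side
cut edges (S→T): {(1,0), (5,11), (6,0), (8,0)} total cap 9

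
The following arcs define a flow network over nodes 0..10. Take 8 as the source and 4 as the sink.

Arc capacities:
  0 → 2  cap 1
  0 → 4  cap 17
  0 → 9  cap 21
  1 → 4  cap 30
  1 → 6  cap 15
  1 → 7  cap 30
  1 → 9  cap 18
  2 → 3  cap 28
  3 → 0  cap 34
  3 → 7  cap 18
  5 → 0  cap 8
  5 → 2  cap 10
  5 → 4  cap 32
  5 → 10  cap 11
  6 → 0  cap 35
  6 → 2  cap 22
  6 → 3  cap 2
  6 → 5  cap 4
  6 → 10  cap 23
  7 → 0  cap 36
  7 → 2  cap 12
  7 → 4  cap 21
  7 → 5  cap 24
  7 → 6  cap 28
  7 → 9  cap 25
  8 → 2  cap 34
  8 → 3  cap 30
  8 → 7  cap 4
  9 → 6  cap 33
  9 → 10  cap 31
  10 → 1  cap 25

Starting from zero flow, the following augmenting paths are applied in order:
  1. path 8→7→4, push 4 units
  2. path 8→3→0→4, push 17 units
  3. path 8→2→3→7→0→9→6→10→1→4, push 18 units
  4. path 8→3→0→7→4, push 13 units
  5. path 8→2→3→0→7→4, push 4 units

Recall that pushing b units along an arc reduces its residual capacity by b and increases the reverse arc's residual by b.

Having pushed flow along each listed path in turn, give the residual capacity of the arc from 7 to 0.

Residual capacity of (7,0): 35

after path 1 (8→7→4, push 4): res(7,0)=36
after path 2 (8→3→0→4, push 17): res(7,0)=36
after path 3 (8→2→3→7→0→9→6→10→1→4, push 18): res(7,0)=18
after path 4 (8→3→0→7→4, push 13): res(7,0)=31
after path 5 (8→2→3→0→7→4, push 4): res(7,0)=35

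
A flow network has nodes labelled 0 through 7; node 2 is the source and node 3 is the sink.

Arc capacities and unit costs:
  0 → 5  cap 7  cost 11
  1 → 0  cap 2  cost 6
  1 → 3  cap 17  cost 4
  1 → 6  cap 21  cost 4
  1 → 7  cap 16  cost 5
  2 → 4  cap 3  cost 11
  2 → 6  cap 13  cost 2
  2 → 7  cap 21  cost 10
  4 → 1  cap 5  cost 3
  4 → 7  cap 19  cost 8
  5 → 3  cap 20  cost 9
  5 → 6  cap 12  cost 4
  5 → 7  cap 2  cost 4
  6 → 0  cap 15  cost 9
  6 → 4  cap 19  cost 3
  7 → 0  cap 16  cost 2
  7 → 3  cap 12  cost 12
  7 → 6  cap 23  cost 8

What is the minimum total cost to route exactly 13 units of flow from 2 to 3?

shortest-cost path #1: 2→6→4→1→3 push 5 @ unit cost 12 (adds 60)
shortest-cost path #2: 2→7→3 push 8 @ unit cost 22 (adds 176)
total cost = 236

Minimum cost for 13 units: 236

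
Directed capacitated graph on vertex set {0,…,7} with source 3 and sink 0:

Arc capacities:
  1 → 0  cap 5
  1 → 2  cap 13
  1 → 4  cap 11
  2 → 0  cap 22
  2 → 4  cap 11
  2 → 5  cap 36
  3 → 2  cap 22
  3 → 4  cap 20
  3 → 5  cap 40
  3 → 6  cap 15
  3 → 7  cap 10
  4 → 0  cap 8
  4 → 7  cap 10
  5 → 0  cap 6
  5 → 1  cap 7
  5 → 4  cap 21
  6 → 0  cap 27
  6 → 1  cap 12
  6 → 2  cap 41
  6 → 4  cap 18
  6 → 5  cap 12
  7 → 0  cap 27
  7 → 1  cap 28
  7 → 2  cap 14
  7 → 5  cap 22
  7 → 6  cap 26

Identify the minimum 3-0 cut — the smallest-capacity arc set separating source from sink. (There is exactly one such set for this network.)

augment #1: 3→2→0 push 22
augment #2: 3→4→0 push 8
augment #3: 3→5→0 push 6
augment #4: 3→6→0 push 15
augment #5: 3→7→0 push 10
augment #6: 3→4→7→0 push 10
augment #7: 3→5→1→0 push 5
max flow = 76; residual-reachable set from 3 gives S-side
cut edges (S→T): {(1,0), (2,0), (3,6), (3,7), (4,0), (4,7), (5,0)} total cap 76

Min-cut arcs: {(1,0), (2,0), (3,6), (3,7), (4,0), (4,7), (5,0)} (total capacity 76)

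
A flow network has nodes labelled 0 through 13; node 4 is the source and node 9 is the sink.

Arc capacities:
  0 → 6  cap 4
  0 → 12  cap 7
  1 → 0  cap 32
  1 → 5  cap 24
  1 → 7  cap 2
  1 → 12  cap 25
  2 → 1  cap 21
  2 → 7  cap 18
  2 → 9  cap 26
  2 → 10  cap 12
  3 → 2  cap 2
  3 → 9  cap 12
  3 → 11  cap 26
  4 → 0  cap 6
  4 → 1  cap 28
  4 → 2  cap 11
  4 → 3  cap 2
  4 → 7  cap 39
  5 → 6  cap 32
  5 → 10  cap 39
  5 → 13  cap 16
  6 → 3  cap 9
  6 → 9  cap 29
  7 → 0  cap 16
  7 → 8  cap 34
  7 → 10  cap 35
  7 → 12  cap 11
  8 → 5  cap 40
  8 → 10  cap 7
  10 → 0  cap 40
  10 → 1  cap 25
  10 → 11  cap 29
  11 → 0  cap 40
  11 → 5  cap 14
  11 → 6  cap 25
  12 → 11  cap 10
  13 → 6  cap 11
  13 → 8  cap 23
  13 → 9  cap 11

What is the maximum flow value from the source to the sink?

Maximum flow value: 62

augment #1: 4→2→9 bottleneck 11, total now 11
augment #2: 4→3→9 bottleneck 2, total now 13
augment #3: 4→0→6→9 bottleneck 4, total now 17
augment #4: 4→1→5→6→9 bottleneck 24, total now 41
augment #5: 4→0→12→11→6→9 bottleneck 1, total now 42
augment #6: 4→7→8→5→13→9 bottleneck 11, total now 53
augment #7: 4→0→12→11→6→3→9 bottleneck 1, total now 54
augment #8: 4→1→12→11→6→3→9 bottleneck 4, total now 58
augment #9: 4→7→8→5→6→3→9 bottleneck 4, total now 62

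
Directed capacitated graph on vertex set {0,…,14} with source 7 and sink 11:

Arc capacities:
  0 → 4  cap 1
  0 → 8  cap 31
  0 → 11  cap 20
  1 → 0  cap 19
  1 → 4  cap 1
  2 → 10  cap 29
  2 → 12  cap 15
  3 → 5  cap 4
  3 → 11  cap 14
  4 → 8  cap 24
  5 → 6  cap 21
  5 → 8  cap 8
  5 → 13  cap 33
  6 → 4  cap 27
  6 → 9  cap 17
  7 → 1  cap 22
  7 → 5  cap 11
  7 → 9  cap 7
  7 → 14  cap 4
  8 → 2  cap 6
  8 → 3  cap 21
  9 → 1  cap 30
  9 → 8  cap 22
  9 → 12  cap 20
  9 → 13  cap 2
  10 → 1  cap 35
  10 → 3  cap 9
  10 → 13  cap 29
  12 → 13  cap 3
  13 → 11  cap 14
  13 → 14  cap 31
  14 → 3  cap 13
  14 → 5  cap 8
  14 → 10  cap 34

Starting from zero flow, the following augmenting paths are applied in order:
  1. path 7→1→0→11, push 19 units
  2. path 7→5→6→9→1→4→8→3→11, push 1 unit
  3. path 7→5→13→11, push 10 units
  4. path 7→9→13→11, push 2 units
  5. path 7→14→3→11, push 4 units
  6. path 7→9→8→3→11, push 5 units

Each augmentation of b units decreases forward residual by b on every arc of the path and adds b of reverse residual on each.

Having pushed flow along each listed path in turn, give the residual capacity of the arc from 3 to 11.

Residual capacity of (3,11): 4

after path 1 (7→1→0→11, push 19): res(3,11)=14
after path 2 (7→5→6→9→1→4→8→3→11, push 1): res(3,11)=13
after path 3 (7→5→13→11, push 10): res(3,11)=13
after path 4 (7→9→13→11, push 2): res(3,11)=13
after path 5 (7→14→3→11, push 4): res(3,11)=9
after path 6 (7→9→8→3→11, push 5): res(3,11)=4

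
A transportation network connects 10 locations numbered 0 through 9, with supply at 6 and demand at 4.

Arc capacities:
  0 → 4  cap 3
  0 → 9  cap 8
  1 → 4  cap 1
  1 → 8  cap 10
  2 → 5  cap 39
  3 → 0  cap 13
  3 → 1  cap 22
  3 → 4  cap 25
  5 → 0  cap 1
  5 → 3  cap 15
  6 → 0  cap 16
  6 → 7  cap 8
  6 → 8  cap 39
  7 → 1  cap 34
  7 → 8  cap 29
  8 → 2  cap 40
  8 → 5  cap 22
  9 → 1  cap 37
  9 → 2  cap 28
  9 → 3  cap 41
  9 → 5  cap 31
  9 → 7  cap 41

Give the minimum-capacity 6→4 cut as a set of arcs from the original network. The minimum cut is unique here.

augment #1: 6→0→4 push 3
augment #2: 6→7→1→4 push 1
augment #3: 6→0→9→3→4 push 8
augment #4: 6→8→5→3→4 push 15
max flow = 27; residual-reachable set from 6 gives S-side
cut edges (S→T): {(0,4), (0,9), (1,4), (5,3)} total cap 27

Min-cut arcs: {(0,4), (0,9), (1,4), (5,3)} (total capacity 27)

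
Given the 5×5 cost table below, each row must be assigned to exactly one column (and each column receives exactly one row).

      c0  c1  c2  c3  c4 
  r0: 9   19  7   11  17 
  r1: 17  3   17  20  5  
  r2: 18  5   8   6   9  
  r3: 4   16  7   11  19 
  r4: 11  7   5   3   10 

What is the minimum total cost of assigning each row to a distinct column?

Minimum assignment cost: 24

optimal assignment: row0→col2 (cost 7), row1→col4 (cost 5), row2→col1 (cost 5), row3→col0 (cost 4), row4→col3 (cost 3)
total = 7 + 5 + 5 + 4 + 3 = 24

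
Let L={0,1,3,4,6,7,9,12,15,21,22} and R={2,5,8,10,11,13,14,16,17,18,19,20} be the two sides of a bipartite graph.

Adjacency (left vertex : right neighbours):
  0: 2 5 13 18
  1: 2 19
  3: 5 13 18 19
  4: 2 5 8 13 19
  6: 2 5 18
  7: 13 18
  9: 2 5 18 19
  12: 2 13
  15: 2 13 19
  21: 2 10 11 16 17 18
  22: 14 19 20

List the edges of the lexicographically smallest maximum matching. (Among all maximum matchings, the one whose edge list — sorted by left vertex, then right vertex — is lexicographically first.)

Lex-smallest maximum matching: {(0,2), (1,19), (3,5), (4,8), (6,18), (7,13), (21,10), (22,14)}

|M| = 8 (so the lex-smallest maximum matching has 8 edges)
process left vertices in ascending order; for each, take the smallest-labelled available neighbour that still permits 8 edges overall, or leave it unmatched if none does
lex-smallest matching: {0-2, 1-19, 3-5, 4-8, 6-18, 7-13, 21-10, 22-14}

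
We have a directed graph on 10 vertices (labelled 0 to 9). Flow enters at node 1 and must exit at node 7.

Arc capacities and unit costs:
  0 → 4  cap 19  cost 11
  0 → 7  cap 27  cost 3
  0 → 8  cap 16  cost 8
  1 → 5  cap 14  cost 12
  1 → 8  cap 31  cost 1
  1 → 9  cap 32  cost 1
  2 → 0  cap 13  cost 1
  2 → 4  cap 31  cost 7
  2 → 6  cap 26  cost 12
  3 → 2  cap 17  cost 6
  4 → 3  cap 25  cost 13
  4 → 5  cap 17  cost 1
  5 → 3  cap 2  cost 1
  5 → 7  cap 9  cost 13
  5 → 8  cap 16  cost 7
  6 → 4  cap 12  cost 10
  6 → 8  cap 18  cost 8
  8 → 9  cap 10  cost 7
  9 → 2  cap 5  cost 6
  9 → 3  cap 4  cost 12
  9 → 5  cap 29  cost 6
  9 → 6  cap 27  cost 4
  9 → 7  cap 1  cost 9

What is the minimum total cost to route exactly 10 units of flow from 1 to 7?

Minimum cost for 10 units: 141

shortest-cost path #1: 1→9→7 push 1 @ unit cost 10 (adds 10)
shortest-cost path #2: 1→9→2→0→7 push 5 @ unit cost 11 (adds 55)
shortest-cost path #3: 1→9→5→3→2→0→7 push 2 @ unit cost 18 (adds 36)
shortest-cost path #4: 1→9→5→7 push 2 @ unit cost 20 (adds 40)
total cost = 141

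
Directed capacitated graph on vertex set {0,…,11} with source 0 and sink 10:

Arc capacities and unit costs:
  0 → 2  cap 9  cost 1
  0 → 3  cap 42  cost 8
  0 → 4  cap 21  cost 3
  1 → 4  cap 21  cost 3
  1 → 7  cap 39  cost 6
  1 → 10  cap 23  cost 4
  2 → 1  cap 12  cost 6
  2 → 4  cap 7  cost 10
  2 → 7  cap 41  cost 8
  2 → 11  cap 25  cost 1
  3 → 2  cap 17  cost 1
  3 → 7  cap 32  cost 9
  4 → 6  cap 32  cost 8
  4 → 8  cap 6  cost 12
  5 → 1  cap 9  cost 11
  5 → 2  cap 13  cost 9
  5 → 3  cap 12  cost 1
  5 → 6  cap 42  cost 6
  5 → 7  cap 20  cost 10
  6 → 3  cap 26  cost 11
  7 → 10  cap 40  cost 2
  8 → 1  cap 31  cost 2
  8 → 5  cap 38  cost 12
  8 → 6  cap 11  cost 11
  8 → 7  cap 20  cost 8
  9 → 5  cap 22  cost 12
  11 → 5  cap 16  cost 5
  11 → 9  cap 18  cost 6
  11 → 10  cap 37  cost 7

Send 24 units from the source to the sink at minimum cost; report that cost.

Minimum cost for 24 units: 336

shortest-cost path #1: 0→2→11→10 push 9 @ unit cost 9 (adds 81)
shortest-cost path #2: 0→3→2→11→10 push 15 @ unit cost 17 (adds 255)
total cost = 336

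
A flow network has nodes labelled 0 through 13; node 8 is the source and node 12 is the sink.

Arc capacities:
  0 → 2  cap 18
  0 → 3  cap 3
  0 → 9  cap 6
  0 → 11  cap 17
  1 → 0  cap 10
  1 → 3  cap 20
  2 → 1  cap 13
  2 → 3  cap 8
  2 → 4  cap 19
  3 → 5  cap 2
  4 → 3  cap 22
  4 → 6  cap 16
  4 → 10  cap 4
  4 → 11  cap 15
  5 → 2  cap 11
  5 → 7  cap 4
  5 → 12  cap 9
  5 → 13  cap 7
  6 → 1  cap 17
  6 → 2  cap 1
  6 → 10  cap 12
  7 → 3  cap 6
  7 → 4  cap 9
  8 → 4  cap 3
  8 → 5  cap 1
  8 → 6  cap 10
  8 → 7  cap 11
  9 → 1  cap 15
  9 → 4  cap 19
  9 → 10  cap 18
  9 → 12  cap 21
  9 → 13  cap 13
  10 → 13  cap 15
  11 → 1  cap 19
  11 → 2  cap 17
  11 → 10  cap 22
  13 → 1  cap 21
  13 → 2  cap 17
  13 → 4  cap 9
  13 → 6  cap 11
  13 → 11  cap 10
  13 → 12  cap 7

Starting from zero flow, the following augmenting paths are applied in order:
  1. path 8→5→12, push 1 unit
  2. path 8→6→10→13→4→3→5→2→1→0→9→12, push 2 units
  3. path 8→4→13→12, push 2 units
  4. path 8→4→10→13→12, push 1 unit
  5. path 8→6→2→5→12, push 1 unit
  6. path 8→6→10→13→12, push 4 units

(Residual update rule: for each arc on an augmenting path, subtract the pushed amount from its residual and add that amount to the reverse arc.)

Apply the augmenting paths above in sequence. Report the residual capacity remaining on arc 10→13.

after path 1 (8→5→12, push 1): res(10,13)=15
after path 2 (8→6→10→13→4→3→5→2→1→0→9→12, push 2): res(10,13)=13
after path 3 (8→4→13→12, push 2): res(10,13)=13
after path 4 (8→4→10→13→12, push 1): res(10,13)=12
after path 5 (8→6→2→5→12, push 1): res(10,13)=12
after path 6 (8→6→10→13→12, push 4): res(10,13)=8

Residual capacity of (10,13): 8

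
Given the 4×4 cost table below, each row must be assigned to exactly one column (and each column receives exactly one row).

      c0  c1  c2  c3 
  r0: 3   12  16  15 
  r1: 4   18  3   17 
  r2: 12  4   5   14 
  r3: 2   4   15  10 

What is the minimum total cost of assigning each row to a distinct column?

Minimum assignment cost: 20

optimal assignment: row0→col0 (cost 3), row1→col2 (cost 3), row2→col1 (cost 4), row3→col3 (cost 10)
total = 3 + 3 + 4 + 10 = 20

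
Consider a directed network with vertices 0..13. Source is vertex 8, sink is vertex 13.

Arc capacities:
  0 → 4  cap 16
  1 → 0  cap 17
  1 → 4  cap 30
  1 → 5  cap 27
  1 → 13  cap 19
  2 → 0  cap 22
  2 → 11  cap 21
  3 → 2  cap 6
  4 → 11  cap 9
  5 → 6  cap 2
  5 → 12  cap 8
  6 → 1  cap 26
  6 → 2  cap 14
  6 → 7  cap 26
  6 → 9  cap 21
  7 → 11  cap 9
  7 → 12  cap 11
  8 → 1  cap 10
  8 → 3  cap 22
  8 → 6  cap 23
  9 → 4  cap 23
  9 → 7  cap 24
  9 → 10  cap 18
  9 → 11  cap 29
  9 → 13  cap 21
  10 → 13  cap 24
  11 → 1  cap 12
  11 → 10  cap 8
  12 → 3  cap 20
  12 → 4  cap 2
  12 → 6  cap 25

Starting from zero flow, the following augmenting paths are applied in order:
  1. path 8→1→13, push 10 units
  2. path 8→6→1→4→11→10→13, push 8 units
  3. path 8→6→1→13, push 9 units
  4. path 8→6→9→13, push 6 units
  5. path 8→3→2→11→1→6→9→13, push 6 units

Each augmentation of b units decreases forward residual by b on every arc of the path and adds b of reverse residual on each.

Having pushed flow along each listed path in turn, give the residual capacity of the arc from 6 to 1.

Residual capacity of (6,1): 15

after path 1 (8→1→13, push 10): res(6,1)=26
after path 2 (8→6→1→4→11→10→13, push 8): res(6,1)=18
after path 3 (8→6→1→13, push 9): res(6,1)=9
after path 4 (8→6→9→13, push 6): res(6,1)=9
after path 5 (8→3→2→11→1→6→9→13, push 6): res(6,1)=15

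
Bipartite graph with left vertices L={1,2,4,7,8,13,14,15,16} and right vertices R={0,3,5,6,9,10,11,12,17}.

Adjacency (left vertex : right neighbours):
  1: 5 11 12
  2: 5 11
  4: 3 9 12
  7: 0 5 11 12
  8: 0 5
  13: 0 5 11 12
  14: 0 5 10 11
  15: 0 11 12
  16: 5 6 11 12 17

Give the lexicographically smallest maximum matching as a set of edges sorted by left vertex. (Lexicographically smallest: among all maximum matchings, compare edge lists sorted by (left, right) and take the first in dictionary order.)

|M| = 7 (so the lex-smallest maximum matching has 7 edges)
process left vertices in ascending order; for each, take the smallest-labelled available neighbour that still permits 7 edges overall, or leave it unmatched if none does
lex-smallest matching: {1-5, 2-11, 4-3, 7-0, 13-12, 14-10, 16-6}

Lex-smallest maximum matching: {(1,5), (2,11), (4,3), (7,0), (13,12), (14,10), (16,6)}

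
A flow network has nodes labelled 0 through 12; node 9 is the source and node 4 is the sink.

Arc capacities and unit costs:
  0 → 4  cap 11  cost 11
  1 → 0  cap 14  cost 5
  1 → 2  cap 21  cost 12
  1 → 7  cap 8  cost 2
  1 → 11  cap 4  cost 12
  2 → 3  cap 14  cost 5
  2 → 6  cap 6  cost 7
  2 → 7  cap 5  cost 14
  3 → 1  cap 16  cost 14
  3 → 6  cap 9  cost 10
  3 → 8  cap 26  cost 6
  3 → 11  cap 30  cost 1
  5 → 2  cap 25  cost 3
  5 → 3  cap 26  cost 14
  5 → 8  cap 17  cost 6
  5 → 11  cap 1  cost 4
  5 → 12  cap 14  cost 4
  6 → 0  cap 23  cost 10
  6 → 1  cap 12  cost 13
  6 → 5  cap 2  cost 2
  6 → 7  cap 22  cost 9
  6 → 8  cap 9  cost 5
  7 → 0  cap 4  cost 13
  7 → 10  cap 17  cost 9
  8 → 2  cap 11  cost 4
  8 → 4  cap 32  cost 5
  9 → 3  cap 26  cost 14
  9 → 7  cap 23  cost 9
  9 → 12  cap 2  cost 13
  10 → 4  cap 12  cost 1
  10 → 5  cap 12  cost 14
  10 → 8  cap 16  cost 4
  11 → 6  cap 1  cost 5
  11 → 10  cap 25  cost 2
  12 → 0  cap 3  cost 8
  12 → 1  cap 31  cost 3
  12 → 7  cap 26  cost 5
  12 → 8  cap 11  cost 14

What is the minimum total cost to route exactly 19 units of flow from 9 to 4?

shortest-cost path #1: 9→3→11→10→4 push 12 @ unit cost 18 (adds 216)
shortest-cost path #2: 9→3→8→4 push 7 @ unit cost 25 (adds 175)
total cost = 391

Minimum cost for 19 units: 391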